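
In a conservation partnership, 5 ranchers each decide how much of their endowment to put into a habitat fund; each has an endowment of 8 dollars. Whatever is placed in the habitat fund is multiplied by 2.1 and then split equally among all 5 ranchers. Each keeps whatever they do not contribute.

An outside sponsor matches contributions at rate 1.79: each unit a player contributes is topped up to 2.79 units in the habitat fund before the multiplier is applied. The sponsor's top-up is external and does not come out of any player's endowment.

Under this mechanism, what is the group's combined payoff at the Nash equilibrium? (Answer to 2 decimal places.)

The effective private return per unit is now 2.1 × 2.79 / 5 = 1.1718 > 1, so every player's dominant strategy flips to full contribution.
So the Nash equilibrium is full contribution by all 5; the group earns 2.1 × 2.79 × 40 = 234.36.

234.36 dollars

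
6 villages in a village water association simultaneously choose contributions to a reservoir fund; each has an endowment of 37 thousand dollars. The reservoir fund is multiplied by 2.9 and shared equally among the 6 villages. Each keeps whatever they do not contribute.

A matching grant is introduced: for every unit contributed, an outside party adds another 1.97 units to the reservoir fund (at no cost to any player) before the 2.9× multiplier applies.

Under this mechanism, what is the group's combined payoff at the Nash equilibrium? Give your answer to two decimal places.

1912.09 thousand dollars

With the mechanism, a contributed unit returns 2.9 × 2.97 / 6 = 1.4355 per unit of net cost to the contributor — now above 1 — so contributing fully is weakly dominant for every player.
At the Nash equilibrium everyone contributes 37. Group total payoff = 2.9 × 2.97 × 222 = 1912.09.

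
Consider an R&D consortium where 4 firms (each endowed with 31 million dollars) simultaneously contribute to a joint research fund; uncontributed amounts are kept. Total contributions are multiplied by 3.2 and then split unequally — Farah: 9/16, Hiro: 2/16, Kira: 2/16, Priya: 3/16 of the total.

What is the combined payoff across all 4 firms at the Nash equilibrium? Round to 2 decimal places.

192.20 million dollars

For player j, contributing a unit is worthwhile iff 3.2 × (j's share) ≥ 1, i.e. iff j's share is at least 0.3125.
Only Farah (9/16) clears that bar, contributing 31; the remaining 3 contribute 0. Total contributed: 31.
The joint research fund pays out 3.2 × 31 = 99.20 in total (split across the unequal shares, but the aggregate is all that matters for the group sum).
The 3 free-riders keep 31 each, adding 93. Group total = 93 + 99.20 = 192.20.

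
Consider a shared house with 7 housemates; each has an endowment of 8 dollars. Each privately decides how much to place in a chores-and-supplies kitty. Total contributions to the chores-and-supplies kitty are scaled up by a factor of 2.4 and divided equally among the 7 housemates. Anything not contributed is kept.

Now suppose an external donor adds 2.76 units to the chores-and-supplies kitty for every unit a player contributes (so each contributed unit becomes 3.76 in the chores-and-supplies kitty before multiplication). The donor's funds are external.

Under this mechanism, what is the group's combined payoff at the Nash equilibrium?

505.34 dollars

The effective private return per unit is now 2.4 × 3.76 / 7 = 1.2891 > 1, so every player's dominant strategy flips to full contribution.
At the Nash equilibrium everyone contributes 8. Group total payoff = 2.4 × 3.76 × 56 = 505.34.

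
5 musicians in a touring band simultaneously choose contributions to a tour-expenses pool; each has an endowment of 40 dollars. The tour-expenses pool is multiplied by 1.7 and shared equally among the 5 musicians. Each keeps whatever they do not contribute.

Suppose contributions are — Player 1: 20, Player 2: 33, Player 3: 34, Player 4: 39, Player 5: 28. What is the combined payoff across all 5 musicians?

307.80 dollars

Total contributed: 20 + 33 + 34 + 39 + 28 = 154; total kept: 5 × 40 − 154 = 46.
The tour-expenses pool pays out 1.7 × 154 = 261.80 in aggregate.
Group total = 46 + 261.80 = 307.80.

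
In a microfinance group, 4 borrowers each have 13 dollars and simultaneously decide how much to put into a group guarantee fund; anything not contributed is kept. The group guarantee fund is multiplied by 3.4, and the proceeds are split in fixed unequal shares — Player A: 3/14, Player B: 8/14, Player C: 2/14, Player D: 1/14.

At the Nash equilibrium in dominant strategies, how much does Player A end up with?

Player j's private return per contributed unit is 3.4 × (j's share). Contributing is weakly dominant for j when that share is at least 1/3.4 = 0.2941, and contributing 0 is dominant otherwise.
Player B alone (share 8/14) is above the threshold, contributing 13; the remaining 3 contribute 0. Total contributed: 13.
Player A keeps 13 and receives 3.4 × 13 × 3/14 = 9.47 from the group guarantee fund, for a payoff of 22.47.

22.47 dollars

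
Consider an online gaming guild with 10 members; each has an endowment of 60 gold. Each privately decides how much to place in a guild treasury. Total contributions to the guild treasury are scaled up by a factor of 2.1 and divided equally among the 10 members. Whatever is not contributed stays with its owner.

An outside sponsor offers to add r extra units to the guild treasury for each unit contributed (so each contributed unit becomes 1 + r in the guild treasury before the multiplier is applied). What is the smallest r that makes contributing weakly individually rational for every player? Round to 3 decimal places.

With matching at rate r, one contributed unit becomes (1 + r) in the guild treasury and returns 2.1 × (1 + r) / 10 to the contributor.
Setting this equal to 1: 1 + r = 10/2.1 = 4.7619.
So the minimum matching rate is r = 4.7619 − 1 = 3.762.

3.762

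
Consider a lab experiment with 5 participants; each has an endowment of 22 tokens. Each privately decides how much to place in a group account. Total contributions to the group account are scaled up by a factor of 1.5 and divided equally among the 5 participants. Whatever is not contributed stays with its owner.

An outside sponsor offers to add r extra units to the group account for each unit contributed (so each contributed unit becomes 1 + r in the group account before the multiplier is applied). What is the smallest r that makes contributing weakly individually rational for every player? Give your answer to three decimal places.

With matching at rate r, one contributed unit becomes (1 + r) in the group account and returns 1.5 × (1 + r) / 5 to the contributor.
Setting this equal to 1: 1 + r = 5/1.5 = 3.3333.
So the minimum matching rate is r = 3.3333 − 1 = 2.333.

2.333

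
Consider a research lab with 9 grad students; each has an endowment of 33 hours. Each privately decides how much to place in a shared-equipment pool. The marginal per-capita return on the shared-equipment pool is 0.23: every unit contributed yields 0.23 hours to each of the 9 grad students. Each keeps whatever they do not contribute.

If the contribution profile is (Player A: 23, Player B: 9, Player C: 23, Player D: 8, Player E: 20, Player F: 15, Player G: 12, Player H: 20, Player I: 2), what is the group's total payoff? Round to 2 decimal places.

438.24 hours

Total contributed: 23 + 9 + 23 + 8 + 20 + 15 + 12 + 20 + 2 = 132; total kept: 9 × 33 − 132 = 165.
The shared-equipment pool pays out 0.23 × 9 × 132 = 273.24 in aggregate.
Group total = 165 + 273.24 = 438.24.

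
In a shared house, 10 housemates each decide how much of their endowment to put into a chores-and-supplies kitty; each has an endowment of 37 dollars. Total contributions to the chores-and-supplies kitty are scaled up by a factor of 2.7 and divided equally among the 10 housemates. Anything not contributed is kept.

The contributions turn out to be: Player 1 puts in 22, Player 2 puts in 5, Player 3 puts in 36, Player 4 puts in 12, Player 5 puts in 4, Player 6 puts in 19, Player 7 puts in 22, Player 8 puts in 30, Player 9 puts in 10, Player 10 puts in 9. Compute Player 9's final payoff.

72.63 dollars

Total contributed: 22 + 5 + 36 + 12 + 4 + 19 + 22 + 30 + 10 + 9 = 169.
Each receives 2.7 × 169 / 10 = 45.63 from the chores-and-supplies kitty.
Player 9 keeps 37 − 10 = 27, so Player 9's payoff is 27 + 45.63 = 72.63.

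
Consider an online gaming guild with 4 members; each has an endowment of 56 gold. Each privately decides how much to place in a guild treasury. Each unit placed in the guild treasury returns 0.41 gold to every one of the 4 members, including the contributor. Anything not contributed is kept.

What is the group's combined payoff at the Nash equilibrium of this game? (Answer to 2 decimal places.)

224.00 gold

The private return per contributed unit is 0.41 < 1, so contributing 0 is dominant for every player. At the Nash equilibrium everyone keeps their 56, and the group total is 4 × 56 = 224.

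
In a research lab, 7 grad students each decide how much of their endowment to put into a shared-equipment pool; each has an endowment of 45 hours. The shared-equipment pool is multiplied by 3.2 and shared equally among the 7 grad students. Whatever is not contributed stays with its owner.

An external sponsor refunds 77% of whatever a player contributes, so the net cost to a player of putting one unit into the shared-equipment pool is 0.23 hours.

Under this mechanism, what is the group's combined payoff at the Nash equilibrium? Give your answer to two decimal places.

The effective private return per unit is now (3.2/7) / 0.23 = 1.9876 > 1, so every player's dominant strategy flips to full contribution.
At the Nash equilibrium everyone contributes 45. Group total payoff = 7 × (45 × 0.77 + 3.2 × 45) = 1250.55.

1250.55 hours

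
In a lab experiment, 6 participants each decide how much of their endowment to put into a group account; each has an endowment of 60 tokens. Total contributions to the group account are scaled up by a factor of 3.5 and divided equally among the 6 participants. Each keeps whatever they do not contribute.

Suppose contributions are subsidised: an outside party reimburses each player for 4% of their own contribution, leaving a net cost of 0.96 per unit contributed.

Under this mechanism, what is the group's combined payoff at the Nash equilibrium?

360.00 tokens

With the mechanism, a contributed unit returns (3.5/6) / 0.96 = 0.6076 per unit of net cost — still below 1 — so contributing 0 remains dominant for every player.
At the Nash equilibrium no one contributes; group total payoff = 6 × 60 = 360.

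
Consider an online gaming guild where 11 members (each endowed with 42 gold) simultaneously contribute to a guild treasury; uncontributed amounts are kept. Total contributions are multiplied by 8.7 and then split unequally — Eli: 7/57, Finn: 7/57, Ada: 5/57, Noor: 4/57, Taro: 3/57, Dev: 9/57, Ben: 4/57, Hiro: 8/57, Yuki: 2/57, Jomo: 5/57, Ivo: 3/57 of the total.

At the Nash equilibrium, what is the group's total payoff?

1755.60 gold

For player j, contributing a unit is worthwhile iff 8.7 × (j's share) ≥ 1, i.e. iff j's share is at least 0.1149.
Eli, Finn, Dev and Hiro clear that bar, contributing 42 each; the remaining 7 contribute 0. Total contributed: 168.
The guild treasury pays out 8.7 × 168 = 1461.60 in total (split across the unequal shares, but the aggregate is all that matters for the group sum).
The 7 free-riders keep 42 each, adding 294. Group total = 294 + 1461.60 = 1755.60.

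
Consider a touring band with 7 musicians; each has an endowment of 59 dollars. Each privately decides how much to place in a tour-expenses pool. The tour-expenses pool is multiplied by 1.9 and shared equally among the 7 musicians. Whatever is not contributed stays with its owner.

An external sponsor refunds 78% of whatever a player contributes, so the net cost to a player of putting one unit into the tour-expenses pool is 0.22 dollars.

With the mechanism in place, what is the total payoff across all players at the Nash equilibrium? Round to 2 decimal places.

The effective private return per unit is now (1.9/7) / 0.22 = 1.2338 > 1, so every player's dominant strategy flips to full contribution.
So the Nash equilibrium is full contribution by all 7; the group earns 7 × (59 × 0.78 + 1.9 × 59) = 1106.84.

1106.84 dollars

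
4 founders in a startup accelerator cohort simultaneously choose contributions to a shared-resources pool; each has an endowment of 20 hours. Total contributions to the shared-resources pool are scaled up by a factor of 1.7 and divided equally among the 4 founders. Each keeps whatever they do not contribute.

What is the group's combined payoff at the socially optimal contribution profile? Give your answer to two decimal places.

Each contributed unit returns 1.700 to the group as a whole (0.4250 to each of 4 players), which exceeds 1, so the social optimum is full contribution: group total = 1.700 × 80 = 136.00.

136.00 hours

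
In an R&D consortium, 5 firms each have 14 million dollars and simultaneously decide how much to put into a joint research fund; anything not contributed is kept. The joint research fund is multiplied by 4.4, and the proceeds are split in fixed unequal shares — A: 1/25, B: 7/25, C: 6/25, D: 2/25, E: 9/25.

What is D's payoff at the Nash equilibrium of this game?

Player j's private return per contributed unit is 4.4 × (j's share). Contributing is weakly dominant for j when that share is at least 1/4.4 = 0.2273, and contributing 0 is dominant otherwise.
B, C and E clear that bar, contributing 14 each; the remaining 2 contribute 0. Total contributed: 42.
D keeps 14 and receives 4.4 × 42 × 2/25 = 14.78 from the joint research fund, for a payoff of 28.78.

28.78 million dollars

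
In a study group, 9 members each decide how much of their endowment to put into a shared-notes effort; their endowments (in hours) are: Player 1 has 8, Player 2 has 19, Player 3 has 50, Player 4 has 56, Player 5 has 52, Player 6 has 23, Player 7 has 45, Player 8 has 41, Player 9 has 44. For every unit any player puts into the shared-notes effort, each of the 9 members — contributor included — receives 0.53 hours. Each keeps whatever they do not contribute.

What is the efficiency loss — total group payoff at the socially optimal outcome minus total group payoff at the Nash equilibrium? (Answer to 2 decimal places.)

The private return per contributed unit is 0.53 < 1 for everyone, so the Nash equilibrium is zero contribution and the group total is Σ E_j = 8 + 19 + 50 + 56 + 52 + 23 + 45 + 41 + 44 = 338.
Each contributed unit returns 4.770 to the group, so the social optimum is full contribution by everyone: group total = 4.770 × 338 = 1612.26.
Efficiency loss = (4.770 − 1) × 338 = 1274.26.

1274.26 hours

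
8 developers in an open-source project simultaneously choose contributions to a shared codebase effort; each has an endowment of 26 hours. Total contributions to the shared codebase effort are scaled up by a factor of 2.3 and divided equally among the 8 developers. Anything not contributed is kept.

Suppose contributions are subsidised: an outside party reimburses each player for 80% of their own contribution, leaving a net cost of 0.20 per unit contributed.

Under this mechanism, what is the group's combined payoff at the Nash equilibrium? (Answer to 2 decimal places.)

644.80 hours

Under the mechanism each unit contributed yields (2.3/8) / 0.20 = 1.4375 back to its contributor per unit of net cost, which exceeds 1, making full contribution the dominant choice for everyone.
So the Nash equilibrium is full contribution by all 8; the group earns 8 × (26 × 0.80 + 2.3 × 26) = 644.80.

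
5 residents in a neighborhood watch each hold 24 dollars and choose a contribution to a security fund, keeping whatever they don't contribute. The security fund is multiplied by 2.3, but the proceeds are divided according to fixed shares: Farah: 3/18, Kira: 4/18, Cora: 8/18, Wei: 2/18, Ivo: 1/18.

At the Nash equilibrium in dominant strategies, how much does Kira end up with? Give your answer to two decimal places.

36.27 dollars

Player j's private return per contributed unit is 2.3 × (j's share). Contributing is weakly dominant for j when that share is at least 1/2.3 = 0.4348, and contributing 0 is dominant otherwise.
Cora alone (share 8/18) is above the threshold, contributing 24; the remaining 4 contribute 0. Total contributed: 24.
Kira keeps 24 and receives 2.3 × 24 × 4/18 = 12.27 from the security fund, for a payoff of 36.27.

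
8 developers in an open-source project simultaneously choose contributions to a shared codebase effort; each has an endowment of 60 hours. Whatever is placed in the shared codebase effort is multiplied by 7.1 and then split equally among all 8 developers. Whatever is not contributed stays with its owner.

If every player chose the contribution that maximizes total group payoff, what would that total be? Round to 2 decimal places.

Each contributed unit returns 7.100 to the group as a whole (0.8875 to each of 8 players), which exceeds 1, so the social optimum is full contribution: group total = 7.100 × 480 = 3408.00.

3408.00 hours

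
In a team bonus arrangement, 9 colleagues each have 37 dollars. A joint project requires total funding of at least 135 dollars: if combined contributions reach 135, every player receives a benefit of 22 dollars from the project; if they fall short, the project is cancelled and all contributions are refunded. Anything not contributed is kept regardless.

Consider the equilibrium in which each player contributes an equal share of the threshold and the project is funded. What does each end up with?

Equal share of the threshold: 135/9 = 15.
At this profile no one gains by cutting their contribution: any cut drops the total below 135, the project is cancelled, contributions are refunded, and the deviator ends with 37, which is less than 37 − 15 + 22 = 44. Contributing more than 15 just wastes the excess. So contributing exactly 15 is a best response.
Each player's payoff: 37 − 15 + 22 = 44.

44 dollars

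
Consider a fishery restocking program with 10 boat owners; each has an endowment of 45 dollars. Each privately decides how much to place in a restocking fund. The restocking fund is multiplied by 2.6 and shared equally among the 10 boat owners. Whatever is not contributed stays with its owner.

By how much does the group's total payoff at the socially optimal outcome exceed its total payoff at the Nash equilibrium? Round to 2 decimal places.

720.00 dollars

Each contributed unit returns 2.6/10 = 0.2600 to its contributor — below 1 — so contributing 0 is dominant for every player. At the Nash equilibrium everyone keeps their 45, and the group total is 10 × 45 = 450.
Each contributed unit returns 2.600 to the group as a whole (0.2600 to each of 10 players), which exceeds 1, so the social optimum is full contribution: group total = 2.600 × 450 = 1170.00.
Efficiency loss = 1170.00 − 450 = 720.00.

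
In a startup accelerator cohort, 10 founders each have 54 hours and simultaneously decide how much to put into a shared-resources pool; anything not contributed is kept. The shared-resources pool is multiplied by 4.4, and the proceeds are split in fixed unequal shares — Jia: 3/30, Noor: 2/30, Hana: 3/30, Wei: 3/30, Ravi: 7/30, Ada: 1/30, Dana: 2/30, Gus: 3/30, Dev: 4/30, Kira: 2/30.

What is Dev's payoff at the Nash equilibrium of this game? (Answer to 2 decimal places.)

For player j, contributing a unit is worthwhile iff 4.4 × (j's share) ≥ 1, i.e. iff j's share is at least 0.2273.
The only share above 0.2273 is Ravi's 7/30, contributing 54; the remaining 9 contribute 0. Total contributed: 54.
Dev keeps 54 and receives 4.4 × 54 × 4/30 = 31.68 from the shared-resources pool, for a payoff of 85.68.

85.68 hours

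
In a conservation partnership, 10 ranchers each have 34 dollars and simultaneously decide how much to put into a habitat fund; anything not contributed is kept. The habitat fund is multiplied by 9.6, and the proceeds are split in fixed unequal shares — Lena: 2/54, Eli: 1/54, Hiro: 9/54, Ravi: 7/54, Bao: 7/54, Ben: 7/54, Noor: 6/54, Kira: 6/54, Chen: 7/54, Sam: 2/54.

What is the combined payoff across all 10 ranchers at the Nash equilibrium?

2386.80 dollars

Player j's private return per contributed unit is 9.6 × (j's share). Contributing is weakly dominant for j when that share is at least 1/9.6 = 0.1042, and contributing 0 is dominant otherwise.
Hiro, Ravi, Bao, Ben, Noor, Kira and Chen are above the threshold, contributing 34 each; the remaining 3 contribute 0. Total contributed: 238.
The habitat fund pays out 9.6 × 238 = 2284.80 in total (split across the unequal shares, but the aggregate is all that matters for the group sum).
The 3 free-riders keep 34 each, adding 102. Group total = 102 + 2284.80 = 2386.80.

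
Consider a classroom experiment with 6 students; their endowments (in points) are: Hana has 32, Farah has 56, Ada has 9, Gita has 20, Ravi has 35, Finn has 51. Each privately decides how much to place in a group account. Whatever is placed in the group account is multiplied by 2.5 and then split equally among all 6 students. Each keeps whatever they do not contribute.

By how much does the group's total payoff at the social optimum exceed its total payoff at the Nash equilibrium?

304.50 points

The private return per contributed unit is 2.5/6 = 0.4167 < 1 for every player regardless of endowment, so the Nash equilibrium is zero contribution and the group total is Σ E_j = 32 + 56 + 9 + 20 + 35 + 51 = 203.
Each contributed unit returns 2.500 to the group, so the social optimum is full contribution by everyone: group total = 2.500 × 203 = 507.50.
Efficiency loss = (2.500 − 1) × 203 = 304.50.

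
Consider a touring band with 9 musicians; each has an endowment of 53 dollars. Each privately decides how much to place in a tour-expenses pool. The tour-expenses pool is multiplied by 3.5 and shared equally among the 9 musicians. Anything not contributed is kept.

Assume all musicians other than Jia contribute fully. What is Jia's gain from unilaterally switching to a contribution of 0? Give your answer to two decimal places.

Switching from a contribution of 53 to 0 lets Jia keep an extra 53 dollars, but lowers the tour-expenses pool by 53, which costs Jia their own share of that drop: 3.5/9 × 53 = 20.61.
Net gain = 53 − 20.61 = 32.39. The private return per contributed unit (0.3889) is below 1, so free-riding is indeed the best response regardless of what the others do.

32.39 dollars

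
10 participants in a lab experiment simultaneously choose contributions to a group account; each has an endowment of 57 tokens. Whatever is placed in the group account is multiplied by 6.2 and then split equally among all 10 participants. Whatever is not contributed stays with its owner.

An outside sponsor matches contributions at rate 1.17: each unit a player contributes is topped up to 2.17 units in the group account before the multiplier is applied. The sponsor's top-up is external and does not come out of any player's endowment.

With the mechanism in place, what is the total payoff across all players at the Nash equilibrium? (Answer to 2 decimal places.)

With the mechanism, a contributed unit returns 6.2 × 2.17 / 10 = 1.3454 per unit of net cost to the contributor — now above 1 — so contributing fully is weakly dominant for every player.
At the Nash equilibrium everyone contributes 57. Group total payoff = 6.2 × 2.17 × 570 = 7668.78.

7668.78 tokens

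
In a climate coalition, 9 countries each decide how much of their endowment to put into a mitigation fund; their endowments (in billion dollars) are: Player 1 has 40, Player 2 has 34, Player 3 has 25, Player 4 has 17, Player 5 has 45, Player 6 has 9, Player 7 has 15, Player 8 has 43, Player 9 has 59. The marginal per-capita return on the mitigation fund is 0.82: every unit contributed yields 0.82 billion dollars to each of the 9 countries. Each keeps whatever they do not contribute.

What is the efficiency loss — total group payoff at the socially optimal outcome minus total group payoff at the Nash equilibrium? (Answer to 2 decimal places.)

The private return per contributed unit is 0.82 < 1 for everyone, so the Nash equilibrium is zero contribution and the group total is Σ E_j = 40 + 34 + 25 + 17 + 45 + 9 + 15 + 43 + 59 = 287.
Each contributed unit returns 7.380 to the group, so the social optimum is full contribution by everyone: group total = 7.380 × 287 = 2118.06.
Efficiency loss = (7.380 − 1) × 287 = 1831.06.

1831.06 billion dollars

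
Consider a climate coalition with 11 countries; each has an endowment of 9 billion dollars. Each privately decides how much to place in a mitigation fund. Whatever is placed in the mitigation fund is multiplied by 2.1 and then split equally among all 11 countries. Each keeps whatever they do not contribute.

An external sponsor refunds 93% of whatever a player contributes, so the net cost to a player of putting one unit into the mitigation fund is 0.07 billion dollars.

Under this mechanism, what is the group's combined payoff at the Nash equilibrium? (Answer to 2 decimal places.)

Under the mechanism each unit contributed yields (2.1/11) / 0.07 = 2.7273 back to its contributor per unit of net cost, which exceeds 1, making full contribution the dominant choice for everyone.
So the Nash equilibrium is full contribution by all 11; the group earns 11 × (9 × 0.93 + 2.1 × 9) = 299.97.

299.97 billion dollars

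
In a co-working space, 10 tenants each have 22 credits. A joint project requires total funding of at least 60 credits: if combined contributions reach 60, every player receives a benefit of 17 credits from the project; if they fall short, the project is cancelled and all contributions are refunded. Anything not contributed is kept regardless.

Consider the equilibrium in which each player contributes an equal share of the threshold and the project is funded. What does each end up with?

33 credits

Equal share of the threshold: 60/10 = 6.
At this profile no one gains by cutting their contribution: any cut drops the total below 60, the project is cancelled, contributions are refunded, and the deviator ends with 22, which is less than 22 − 6 + 17 = 33. Contributing more than 6 just wastes the excess. So contributing exactly 6 is a best response.
Each player's payoff: 22 − 6 + 17 = 33.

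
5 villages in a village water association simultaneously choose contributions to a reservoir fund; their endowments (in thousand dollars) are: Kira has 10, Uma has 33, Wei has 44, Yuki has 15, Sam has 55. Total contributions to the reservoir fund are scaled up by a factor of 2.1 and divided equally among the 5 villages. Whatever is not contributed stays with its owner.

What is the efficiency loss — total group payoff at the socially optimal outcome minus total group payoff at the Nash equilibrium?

The private return per contributed unit is 2.1/5 = 0.4200 < 1 for every player regardless of endowment, so the Nash equilibrium is zero contribution and the group total is Σ E_j = 10 + 33 + 44 + 15 + 55 = 157.
Each contributed unit returns 2.100 to the group, so the social optimum is full contribution by everyone: group total = 2.100 × 157 = 329.70.
Efficiency loss = (2.100 − 1) × 157 = 172.70.

172.70 thousand dollars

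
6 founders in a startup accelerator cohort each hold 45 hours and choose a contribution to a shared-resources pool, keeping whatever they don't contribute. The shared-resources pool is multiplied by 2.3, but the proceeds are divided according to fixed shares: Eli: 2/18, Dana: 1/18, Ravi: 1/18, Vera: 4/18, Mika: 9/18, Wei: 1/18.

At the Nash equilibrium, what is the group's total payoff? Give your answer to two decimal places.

328.50 hours

For player j, contributing a unit is worthwhile iff 2.3 × (j's share) ≥ 1, i.e. iff j's share is at least 0.4348.
Mika alone (share 9/18) is above the threshold, contributing 45; the remaining 5 contribute 0. Total contributed: 45.
The shared-resources pool pays out 2.3 × 45 = 103.50 in total (split across the unequal shares, but the aggregate is all that matters for the group sum).
The 5 free-riders keep 45 each, adding 225. Group total = 225 + 103.50 = 328.50.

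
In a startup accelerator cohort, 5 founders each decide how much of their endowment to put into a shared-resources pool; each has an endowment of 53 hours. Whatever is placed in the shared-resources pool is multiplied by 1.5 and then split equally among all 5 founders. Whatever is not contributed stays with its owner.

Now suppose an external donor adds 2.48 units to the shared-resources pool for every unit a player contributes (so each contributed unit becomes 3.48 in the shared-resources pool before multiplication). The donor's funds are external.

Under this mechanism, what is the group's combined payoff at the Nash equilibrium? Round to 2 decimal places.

Under the mechanism each unit contributed yields 1.5 × 3.48 / 5 = 1.0440 back to its contributor per unit of net cost, which exceeds 1, making full contribution the dominant choice for everyone.
So the Nash equilibrium is full contribution by all 5; the group earns 1.5 × 3.48 × 265 = 1383.30.

1383.30 hours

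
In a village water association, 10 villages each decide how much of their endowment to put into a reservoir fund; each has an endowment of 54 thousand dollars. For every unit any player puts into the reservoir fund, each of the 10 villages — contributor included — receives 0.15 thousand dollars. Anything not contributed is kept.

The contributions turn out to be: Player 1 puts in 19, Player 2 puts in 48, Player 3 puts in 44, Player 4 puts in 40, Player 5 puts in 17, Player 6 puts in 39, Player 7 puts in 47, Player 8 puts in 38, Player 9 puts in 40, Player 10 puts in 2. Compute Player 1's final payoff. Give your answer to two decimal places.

Total contributed: 19 + 48 + 44 + 40 + 17 + 39 + 47 + 38 + 40 + 2 = 334.
Each receives 0.15 × 334 = 50.10 from the reservoir fund.
Player 1 keeps 54 − 19 = 35, so Player 1's payoff is 35 + 50.10 = 85.10.

85.10 thousand dollars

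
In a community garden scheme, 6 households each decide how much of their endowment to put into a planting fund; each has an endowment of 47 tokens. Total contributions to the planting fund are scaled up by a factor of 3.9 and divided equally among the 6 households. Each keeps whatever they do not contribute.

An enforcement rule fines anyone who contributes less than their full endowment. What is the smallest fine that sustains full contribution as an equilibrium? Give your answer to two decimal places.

16.45 tokens

Given the others contribute fully, the best deviation is to contribute 0 (any partial contribution still incurs the fine and gives up units whose private return 0.6500 is below 1).
Deviating from 47 to 0 saves 47 tokens but forfeits the deviator's share of the drop in the planting fund: 3.9/6 × 47 = 30.55.
So the deviation gain is 47 − 30.55 = 16.45, and the fine must be at least 16.45 tokens to wipe it out.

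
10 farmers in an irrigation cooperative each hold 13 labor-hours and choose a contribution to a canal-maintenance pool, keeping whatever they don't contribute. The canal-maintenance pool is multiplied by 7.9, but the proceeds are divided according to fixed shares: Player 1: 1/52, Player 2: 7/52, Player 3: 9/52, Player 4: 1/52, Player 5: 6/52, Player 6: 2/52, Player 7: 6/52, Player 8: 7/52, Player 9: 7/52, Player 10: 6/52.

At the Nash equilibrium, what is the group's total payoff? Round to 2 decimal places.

Player j's private return per contributed unit is 7.9 × (j's share). Contributing is weakly dominant for j when that share is at least 1/7.9 = 0.1266, and contributing 0 is dominant otherwise.
Player 2, Player 3, Player 8 and Player 9 clear that bar, contributing 13 each; the remaining 6 contribute 0. Total contributed: 52.
The canal-maintenance pool pays out 7.9 × 52 = 410.80 in total (split across the unequal shares, but the aggregate is all that matters for the group sum).
The 6 free-riders keep 13 each, adding 78. Group total = 78 + 410.80 = 488.80.

488.80 labor-hours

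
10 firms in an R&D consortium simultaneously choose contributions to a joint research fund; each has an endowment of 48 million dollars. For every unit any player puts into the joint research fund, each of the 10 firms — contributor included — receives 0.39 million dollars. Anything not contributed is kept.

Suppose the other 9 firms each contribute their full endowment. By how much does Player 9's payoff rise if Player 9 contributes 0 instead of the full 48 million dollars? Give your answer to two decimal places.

29.28 million dollars

Switching from a contribution of 48 to 0 lets Player 9 keep an extra 48 million dollars, but lowers the joint research fund by 48, which costs Player 9 their own share of that drop: 0.39 × 48 = 18.72.
Net gain = 48 − 18.72 = 29.28. The private return per contributed unit (0.39) is below 1, so free-riding is indeed the best response regardless of what the others do.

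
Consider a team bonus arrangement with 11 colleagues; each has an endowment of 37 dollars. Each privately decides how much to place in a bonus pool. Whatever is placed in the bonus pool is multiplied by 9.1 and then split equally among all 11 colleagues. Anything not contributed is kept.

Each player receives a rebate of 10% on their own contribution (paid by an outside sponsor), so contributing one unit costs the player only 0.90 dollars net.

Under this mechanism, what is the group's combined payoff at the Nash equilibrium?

Even with the mechanism, each unit contributed returns only (9.1/11) / 0.90 = 0.9192 per unit of net cost, so contributing nothing is still dominant.
Everyone keeps their endowment and the group total is 11 × 37 = 407.

407.00 dollars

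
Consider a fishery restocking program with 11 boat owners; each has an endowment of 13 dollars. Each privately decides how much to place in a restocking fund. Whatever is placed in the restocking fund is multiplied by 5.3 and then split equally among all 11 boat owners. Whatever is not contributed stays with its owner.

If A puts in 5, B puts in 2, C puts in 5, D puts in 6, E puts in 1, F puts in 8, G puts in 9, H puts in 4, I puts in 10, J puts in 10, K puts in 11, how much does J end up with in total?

Total contributed: 5 + 2 + 5 + 6 + 1 + 8 + 9 + 4 + 10 + 10 + 11 = 71.
Each receives 5.3 × 71 / 11 = 34.21 from the restocking fund.
J keeps 13 − 10 = 3, so J's payoff is 3 + 34.21 = 37.21.

37.21 dollars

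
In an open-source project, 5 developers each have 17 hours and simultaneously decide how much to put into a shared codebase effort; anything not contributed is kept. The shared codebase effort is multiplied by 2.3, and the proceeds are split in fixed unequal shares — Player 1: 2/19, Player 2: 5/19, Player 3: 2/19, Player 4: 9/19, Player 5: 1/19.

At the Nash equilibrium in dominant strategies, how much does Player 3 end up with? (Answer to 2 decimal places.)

21.12 hours

A player with share s gets back 2.3·s per unit contributed, so full contribution is dominant for anyone with s > 1/2.3 = 0.4348 and zero contribution is dominant for anyone below.
Only Player 4 (9/19) clears that bar, contributing 17; the remaining 4 contribute 0. Total contributed: 17.
Player 3 keeps 17 and receives 2.3 × 17 × 2/19 = 4.12 from the shared codebase effort, for a payoff of 21.12.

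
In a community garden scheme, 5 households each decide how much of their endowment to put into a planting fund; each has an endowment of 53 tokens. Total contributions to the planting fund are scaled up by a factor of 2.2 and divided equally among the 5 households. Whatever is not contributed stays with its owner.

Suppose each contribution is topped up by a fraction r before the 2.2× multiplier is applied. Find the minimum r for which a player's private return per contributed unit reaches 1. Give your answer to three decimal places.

1.273

With matching at rate r, one contributed unit becomes (1 + r) in the planting fund and returns 2.2 × (1 + r) / 5 to the contributor.
Setting this equal to 1: 1 + r = 5/2.2 = 2.2727.
So the minimum matching rate is r = 2.2727 − 1 = 1.273.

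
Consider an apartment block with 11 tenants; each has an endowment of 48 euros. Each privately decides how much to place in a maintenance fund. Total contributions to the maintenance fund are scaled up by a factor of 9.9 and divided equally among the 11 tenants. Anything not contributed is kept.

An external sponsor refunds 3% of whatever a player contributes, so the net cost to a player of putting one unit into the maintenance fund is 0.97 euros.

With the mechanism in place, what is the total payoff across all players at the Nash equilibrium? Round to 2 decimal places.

528.00 euros

With the mechanism, a contributed unit returns (9.9/11) / 0.97 = 0.9278 per unit of net cost — still below 1 — so contributing 0 remains dominant for every player.
At the Nash equilibrium no one contributes; group total payoff = 11 × 48 = 528.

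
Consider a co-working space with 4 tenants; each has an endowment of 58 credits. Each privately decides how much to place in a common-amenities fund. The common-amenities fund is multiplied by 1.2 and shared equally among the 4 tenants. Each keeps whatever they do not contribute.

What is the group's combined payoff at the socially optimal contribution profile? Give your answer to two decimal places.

278.40 credits

Each contributed unit returns 1.200 to the group as a whole (0.3000 to each of 4 players), which exceeds 1, so the social optimum is full contribution: group total = 1.200 × 232 = 278.40.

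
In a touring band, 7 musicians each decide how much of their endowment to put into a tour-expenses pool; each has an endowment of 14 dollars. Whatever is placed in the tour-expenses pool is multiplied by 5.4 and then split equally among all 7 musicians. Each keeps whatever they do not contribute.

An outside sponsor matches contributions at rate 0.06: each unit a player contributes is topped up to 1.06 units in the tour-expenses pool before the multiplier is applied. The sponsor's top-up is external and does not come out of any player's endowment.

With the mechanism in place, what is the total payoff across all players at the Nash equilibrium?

Even with the mechanism, each unit contributed returns only 5.4 × 1.06 / 7 = 0.8177 per unit of net cost, so contributing nothing is still dominant.
Everyone keeps their endowment and the group total is 7 × 14 = 98.

98.00 dollars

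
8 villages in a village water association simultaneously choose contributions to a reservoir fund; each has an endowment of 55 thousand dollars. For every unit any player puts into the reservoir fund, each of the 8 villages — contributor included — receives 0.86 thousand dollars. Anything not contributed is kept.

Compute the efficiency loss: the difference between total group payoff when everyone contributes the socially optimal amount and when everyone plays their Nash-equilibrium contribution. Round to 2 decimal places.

2587.20 thousand dollars

The private return per contributed unit is 0.86 < 1, so contributing 0 is dominant for every player. At the Nash equilibrium everyone keeps their 55, and the group total is 8 × 55 = 440.
Each contributed unit returns 6.880 to the group as a whole (0.86 to each of 8 players), which exceeds 1, so the social optimum is full contribution: group total = 6.880 × 440 = 3027.20.
Efficiency loss = 3027.20 − 440 = 2587.20.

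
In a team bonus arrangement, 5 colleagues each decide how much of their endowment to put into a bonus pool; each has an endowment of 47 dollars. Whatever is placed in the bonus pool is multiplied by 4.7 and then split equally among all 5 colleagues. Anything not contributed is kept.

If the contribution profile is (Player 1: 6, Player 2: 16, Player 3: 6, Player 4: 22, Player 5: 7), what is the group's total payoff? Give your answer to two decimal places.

Total contributed: 6 + 16 + 6 + 22 + 7 = 57; total kept: 5 × 47 − 57 = 178.
The bonus pool pays out 4.7 × 57 = 267.90 in aggregate.
Group total = 178 + 267.90 = 445.90.

445.90 dollars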